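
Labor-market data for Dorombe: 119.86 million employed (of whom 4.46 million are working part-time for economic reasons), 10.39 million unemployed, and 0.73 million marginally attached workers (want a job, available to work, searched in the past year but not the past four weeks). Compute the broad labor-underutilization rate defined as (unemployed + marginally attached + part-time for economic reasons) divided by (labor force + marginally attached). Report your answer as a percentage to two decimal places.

Labor force = 119.86 + 10.39 = 130.25 million.
Numerator = 10.39 + 0.73 + 4.46 = 15.58 million.
Denominator = 130.25 + 0.73 = 130.98 million.
Broad rate = 15.58 / 130.98 = 11.89%.

Broad underutilization rate ≈ 11.89%.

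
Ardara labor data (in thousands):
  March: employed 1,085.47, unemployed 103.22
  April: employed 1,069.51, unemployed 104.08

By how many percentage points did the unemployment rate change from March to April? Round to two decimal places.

March: labor force = 1,085.47 + 103.22 = 1,188.69; u = 103.22/1,188.69 = 8.68%.
April: labor force = 1,069.51 + 104.08 = 1,173.59; u = 104.08/1,173.59 = 8.87%.
Change = 8.87% − 8.68% = +0.19 pp.

The unemployment rate changed by +0.19 percentage points.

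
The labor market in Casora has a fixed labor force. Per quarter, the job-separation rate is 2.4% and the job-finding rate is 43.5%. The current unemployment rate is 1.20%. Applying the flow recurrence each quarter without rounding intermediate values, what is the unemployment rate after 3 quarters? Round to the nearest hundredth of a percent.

With a fixed labor force, u_{t+1} = u_t + s·(1−u_t) − f·u_t = u_t·(1−s−f) + s.
Here 1−s−f = 0.541 and s = 0.024.
u_1 = 0.012000 × 0.541 + 0.024 = 0.030492.
u_2 = 0.030492 × 0.541 + 0.024 = 0.040496.
u_3 = 0.040496 × 0.541 + 0.024 = 0.045908.

Unemployment rate after three quarters ≈ 4.59%.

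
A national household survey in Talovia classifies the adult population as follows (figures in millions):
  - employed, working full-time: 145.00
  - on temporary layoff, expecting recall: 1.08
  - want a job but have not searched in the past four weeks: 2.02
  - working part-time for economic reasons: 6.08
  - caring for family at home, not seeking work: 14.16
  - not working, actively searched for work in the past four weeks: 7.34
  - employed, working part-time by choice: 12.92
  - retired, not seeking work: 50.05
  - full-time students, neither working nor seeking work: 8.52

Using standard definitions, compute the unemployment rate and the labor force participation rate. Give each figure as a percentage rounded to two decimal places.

Employed = 145.00 + 6.08 + 12.92 = 164.00 million (anyone who worked, including part-time for economic reasons, counts as employed).
Unemployed = 1.08 + 7.34 = 8.42 million (jobless and actively searching, or on temporary layoff).
Labor force = 164.00 + 8.42 = 172.42 million.
Not in labor force = 2.02 + 14.16 + 50.05 + 8.52 = 74.75 million (those not working and not actively searching are outside the labor force — including those who want a job but have given up searching).
Civilian working-age population = 172.42 + 74.75 = 247.17 million.
Unemployment rate = 8.42 / 172.42 = 4.88%.
Labor force participation rate = 172.42 / 247.17 = 69.76%.

Unemployment rate ≈ 4.88%; labor force participation rate ≈ 69.76%.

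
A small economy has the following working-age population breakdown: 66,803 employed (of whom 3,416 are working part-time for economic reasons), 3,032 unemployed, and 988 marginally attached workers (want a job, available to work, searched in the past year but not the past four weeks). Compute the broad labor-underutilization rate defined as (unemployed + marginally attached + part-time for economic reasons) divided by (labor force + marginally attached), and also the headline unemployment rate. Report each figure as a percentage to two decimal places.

Labor force = 66,803 + 3,032 = 69,835.
Numerator = 3,032 + 988 + 3,416 = 7,436.
Denominator = 69,835 + 988 = 70,823.
Broad rate = 7,436 / 70,823 = 10.50%.
Headline unemployment rate = 3,032 / 69,835 = 4.34%.

Broad underutilization rate ≈ 10.50%; headline unemployment rate ≈ 4.34%.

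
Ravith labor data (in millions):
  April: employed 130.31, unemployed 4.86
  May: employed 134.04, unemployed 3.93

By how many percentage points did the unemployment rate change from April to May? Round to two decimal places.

April: labor force = 130.31 + 4.86 = 135.17; u = 4.86/135.17 = 3.60%.
May: labor force = 134.04 + 3.93 = 137.97; u = 3.93/137.97 = 2.85%.
Change = 2.85% − 3.60% = −0.75 pp.

The unemployment rate changed by −0.75 percentage points.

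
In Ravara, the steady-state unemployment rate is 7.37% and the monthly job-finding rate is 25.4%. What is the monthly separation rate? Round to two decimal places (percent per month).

From u* = s/(s+f): s = u·f/(1−u).
s = 0.0737 × 25.4 / (1 − 0.0737) = 1.8720 / 0.9263 ≈ 2.02% per month.

Separation rate ≈ 2.02% per month.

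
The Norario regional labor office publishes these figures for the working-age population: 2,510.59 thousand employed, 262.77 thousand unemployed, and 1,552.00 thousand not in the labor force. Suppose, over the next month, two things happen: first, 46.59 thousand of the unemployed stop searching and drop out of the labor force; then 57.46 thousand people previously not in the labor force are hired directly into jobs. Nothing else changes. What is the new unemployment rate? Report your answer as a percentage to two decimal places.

New unemployment rate ≈ 7.76%.

Initially, labor force = 2,510.59 + 262.77 = 2,773.36 thousand, so u = 262.77/2,773.36 = 9.47%.
After the first change, unemployed and labor force both fall by 46.59 → E = 2,510.59, U = 216.18, labor force = 2,726.77 thousand.
After the second change, employed and labor force both rise by 57.46; unemployed unchanged → E = 2,568.05, U = 216.18, labor force = 2,784.23 thousand.
New unemployment rate = 216.18 / 2,784.23 = 7.76%.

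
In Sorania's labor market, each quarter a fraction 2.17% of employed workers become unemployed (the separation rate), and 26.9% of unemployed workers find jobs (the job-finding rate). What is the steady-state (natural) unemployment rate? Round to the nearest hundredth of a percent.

At steady state the flows balance: s·E = f·U, so U/(E+U) = s/(s+f).
u* = 2.17 / (2.17 + 26.9) = 2.17 / 29.07 = 7.46%.

Steady-state unemployment rate ≈ 7.46%.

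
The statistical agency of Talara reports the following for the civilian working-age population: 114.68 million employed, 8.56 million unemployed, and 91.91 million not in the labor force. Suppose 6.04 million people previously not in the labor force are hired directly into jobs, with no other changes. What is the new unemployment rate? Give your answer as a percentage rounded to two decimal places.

New unemployment rate ≈ 6.62%.

Initially, labor force = 114.68 + 8.56 = 123.24 million, so u = 8.56/123.24 = 6.95%.
After the change, employed and labor force both rise by 6.04; unemployed unchanged → E = 120.72, U = 8.56, labor force = 129.28 million.
New unemployment rate = 8.56 / 129.28 = 6.62%.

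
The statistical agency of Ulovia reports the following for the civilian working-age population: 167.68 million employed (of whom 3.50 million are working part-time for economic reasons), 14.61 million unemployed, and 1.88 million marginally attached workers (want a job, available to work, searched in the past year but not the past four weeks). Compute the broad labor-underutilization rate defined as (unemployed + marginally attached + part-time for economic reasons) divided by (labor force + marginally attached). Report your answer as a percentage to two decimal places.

Labor force = 167.68 + 14.61 = 182.29 million.
Numerator = 14.61 + 1.88 + 3.50 = 19.99 million.
Denominator = 182.29 + 1.88 = 184.17 million.
Broad rate = 19.99 / 184.17 = 10.85%.

Broad underutilization rate ≈ 10.85%.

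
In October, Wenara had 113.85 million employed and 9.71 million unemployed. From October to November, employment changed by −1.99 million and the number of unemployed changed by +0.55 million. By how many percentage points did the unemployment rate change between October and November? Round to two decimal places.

October: labor force = 113.85 + 9.71 = 123.56; u = 9.71/123.56 = 7.86%.
November: labor force = 111.86 + 10.26 = 122.12; u = 10.26/122.12 = 8.40%.
Change = 8.40% − 7.86% = +0.54 pp.

The unemployment rate changed by +0.54 percentage points.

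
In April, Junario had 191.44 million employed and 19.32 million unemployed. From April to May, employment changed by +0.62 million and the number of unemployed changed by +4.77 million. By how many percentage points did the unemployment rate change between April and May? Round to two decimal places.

April: labor force = 191.44 + 19.32 = 210.76; u = 19.32/210.76 = 9.17%.
May: labor force = 192.06 + 24.09 = 216.15; u = 24.09/216.15 = 11.15%.
Change = 11.15% − 9.17% = +1.98 pp.

The unemployment rate changed by +1.98 percentage points.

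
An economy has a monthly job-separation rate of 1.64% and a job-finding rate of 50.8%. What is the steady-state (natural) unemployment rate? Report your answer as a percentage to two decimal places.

Steady-state unemployment rate ≈ 3.13%.

At steady state the flows balance: s·E = f·U, so U/(E+U) = s/(s+f).
u* = 1.64 / (1.64 + 50.8) = 1.64 / 52.44 = 3.13%.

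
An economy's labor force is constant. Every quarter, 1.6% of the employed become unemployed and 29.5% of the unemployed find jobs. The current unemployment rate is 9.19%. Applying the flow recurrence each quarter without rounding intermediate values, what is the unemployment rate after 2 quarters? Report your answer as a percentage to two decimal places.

Unemployment rate after two quarters ≈ 7.07%.

With a fixed labor force, u_{t+1} = u_t + s·(1−u_t) − f·u_t = u_t·(1−s−f) + s.
Here 1−s−f = 0.689 and s = 0.016.
u_1 = 0.091900 × 0.689 + 0.016 = 0.079319.
u_2 = 0.079319 × 0.689 + 0.016 = 0.070651.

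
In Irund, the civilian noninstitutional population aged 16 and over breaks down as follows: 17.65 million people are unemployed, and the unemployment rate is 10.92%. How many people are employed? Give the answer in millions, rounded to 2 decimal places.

Labor force = U / u = 17.65 / 0.1092 ≈ 161.63 million.
Employed = labor force − unemployed = 161.63 − 17.65 = 143.98 million.

About 143.98 million are employed.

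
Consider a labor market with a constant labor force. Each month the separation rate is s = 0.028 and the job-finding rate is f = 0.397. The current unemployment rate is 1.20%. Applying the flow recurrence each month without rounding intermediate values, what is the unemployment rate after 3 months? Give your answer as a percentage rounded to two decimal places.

Unemployment rate after three months ≈ 5.56%.

With a fixed labor force, u_{t+1} = u_t + s·(1−u_t) − f·u_t = u_t·(1−s−f) + s.
Here 1−s−f = 0.575 and s = 0.028.
u_1 = 0.012000 × 0.575 + 0.028 = 0.034900.
u_2 = 0.034900 × 0.575 + 0.028 = 0.048067.
u_3 = 0.048067 × 0.575 + 0.028 = 0.055639.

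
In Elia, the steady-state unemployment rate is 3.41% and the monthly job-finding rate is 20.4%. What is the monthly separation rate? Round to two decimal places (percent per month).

Separation rate ≈ 0.72% per month.

From u* = s/(s+f): s = u·f/(1−u).
s = 0.0341 × 20.4 / (1 − 0.0341) = 0.6956 / 0.9659 ≈ 0.72% per month.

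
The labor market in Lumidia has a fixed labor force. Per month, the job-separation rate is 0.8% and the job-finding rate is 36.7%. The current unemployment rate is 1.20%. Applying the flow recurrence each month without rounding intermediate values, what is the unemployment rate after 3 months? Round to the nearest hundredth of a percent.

Unemployment rate after three months ≈ 1.91%.

With a fixed labor force, u_{t+1} = u_t + s·(1−u_t) − f·u_t = u_t·(1−s−f) + s.
Here 1−s−f = 0.625 and s = 0.008.
u_1 = 0.012000 × 0.625 + 0.008 = 0.015500.
u_2 = 0.015500 × 0.625 + 0.008 = 0.017688.
u_3 = 0.017688 × 0.625 + 0.008 = 0.019055.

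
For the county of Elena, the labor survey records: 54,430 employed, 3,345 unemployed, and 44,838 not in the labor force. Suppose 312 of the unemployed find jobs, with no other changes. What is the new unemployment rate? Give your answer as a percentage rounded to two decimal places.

New unemployment rate ≈ 5.25%.

Initially, labor force = 54,430 + 3,345 = 57,775, so u = 3,345/57,775 = 5.79%.
After the change, unemployed falls and employed rises by 312; labor force unchanged → E = 54,742, U = 3,033, labor force = 57,775.
New unemployment rate = 3,033 / 57,775 = 5.25%.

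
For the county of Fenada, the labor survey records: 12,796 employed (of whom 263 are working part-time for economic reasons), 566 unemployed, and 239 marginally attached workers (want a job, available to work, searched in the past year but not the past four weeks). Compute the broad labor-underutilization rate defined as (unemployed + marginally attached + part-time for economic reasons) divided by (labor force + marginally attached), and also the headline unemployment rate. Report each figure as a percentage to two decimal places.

Labor force = 12,796 + 566 = 13,362.
Numerator = 566 + 239 + 263 = 1,068.
Denominator = 13,362 + 239 = 13,601.
Broad rate = 1,068 / 13,601 = 7.85%.
Headline unemployment rate = 566 / 13,362 = 4.24%.

Broad underutilization rate ≈ 7.85%; headline unemployment rate ≈ 4.24%.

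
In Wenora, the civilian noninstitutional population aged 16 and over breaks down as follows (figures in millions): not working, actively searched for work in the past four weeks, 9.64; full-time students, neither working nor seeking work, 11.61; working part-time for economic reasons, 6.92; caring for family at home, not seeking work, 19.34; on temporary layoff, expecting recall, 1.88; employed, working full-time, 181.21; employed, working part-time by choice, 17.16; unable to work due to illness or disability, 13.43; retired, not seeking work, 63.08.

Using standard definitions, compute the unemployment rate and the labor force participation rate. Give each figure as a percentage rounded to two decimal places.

Employed = 6.92 + 181.21 + 17.16 = 205.29 million (anyone who worked, including part-time for economic reasons, counts as employed).
Unemployed = 9.64 + 1.88 = 11.52 million (jobless and actively searching, or on temporary layoff).
Labor force = 205.29 + 11.52 = 216.81 million.
Not in labor force = 11.61 + 19.34 + 13.43 + 63.08 = 107.46 million (those not working and not actively searching are outside the labor force).
Civilian working-age population = 216.81 + 107.46 = 324.27 million.
Unemployment rate = 11.52 / 216.81 = 5.31%.
Labor force participation rate = 216.81 / 324.27 = 66.86%.

Unemployment rate ≈ 5.31%; labor force participation rate ≈ 66.86%.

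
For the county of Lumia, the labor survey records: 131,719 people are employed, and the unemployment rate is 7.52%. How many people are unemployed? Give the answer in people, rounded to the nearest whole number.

About 10,711 are unemployed.

Let U be the number unemployed. The labor force is E + U, and U/(E+U) = 0.0752.
So U = 0.0752 × 131,719 / (1 − 0.0752) = 9905.27 / 0.9248 ≈ 10,711.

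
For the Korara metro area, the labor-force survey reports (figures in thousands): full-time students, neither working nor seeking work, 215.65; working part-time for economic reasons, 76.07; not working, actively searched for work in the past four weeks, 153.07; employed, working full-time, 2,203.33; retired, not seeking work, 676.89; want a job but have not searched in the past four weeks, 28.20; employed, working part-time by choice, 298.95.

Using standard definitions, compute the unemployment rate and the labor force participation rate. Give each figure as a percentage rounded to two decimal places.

Unemployment rate ≈ 5.60%; labor force participation rate ≈ 74.79%.

Employed = 76.07 + 2,203.33 + 298.95 = 2,578.35 thousand (anyone who worked, including part-time for economic reasons, counts as employed).
Unemployed = 153.07 thousand.
Labor force = 2,578.35 + 153.07 = 2,731.42 thousand.
Not in labor force = 215.65 + 676.89 + 28.20 = 920.74 thousand (those not working and not actively searching are outside the labor force — including those who want a job but have given up searching).
Civilian working-age population = 2,731.42 + 920.74 = 3,652.16 thousand.
Unemployment rate = 153.07 / 2,731.42 = 5.60%.
Labor force participation rate = 2,731.42 / 3,652.16 = 74.79%.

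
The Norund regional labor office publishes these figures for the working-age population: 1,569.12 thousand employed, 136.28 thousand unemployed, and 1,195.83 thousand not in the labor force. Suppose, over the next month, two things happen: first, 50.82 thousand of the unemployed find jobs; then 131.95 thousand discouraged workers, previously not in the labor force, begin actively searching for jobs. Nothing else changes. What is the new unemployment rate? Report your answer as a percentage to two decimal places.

New unemployment rate ≈ 11.83%.

Initially, labor force = 1,569.12 + 136.28 = 1,705.40 thousand, so u = 136.28/1,705.40 = 7.99%.
After the first change, unemployed falls and employed rises by 50.82; labor force unchanged → E = 1,619.94, U = 85.46, labor force = 1,705.40 thousand.
After the second change, unemployed and labor force both rise by 131.95 → E = 1,619.94, U = 217.41, labor force = 1,837.35 thousand.
New unemployment rate = 217.41 / 1,837.35 = 11.83%.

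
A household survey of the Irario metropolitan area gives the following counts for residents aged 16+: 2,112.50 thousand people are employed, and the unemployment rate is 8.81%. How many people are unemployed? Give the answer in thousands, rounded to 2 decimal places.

About 204.09 thousand are unemployed.

Let U be the number unemployed. The labor force is E + U, and U/(E+U) = 0.0881.
So U = 0.0881 × 2,112.50 / (1 − 0.0881) = 186.1113 / 0.9119 ≈ 204.09 thousand.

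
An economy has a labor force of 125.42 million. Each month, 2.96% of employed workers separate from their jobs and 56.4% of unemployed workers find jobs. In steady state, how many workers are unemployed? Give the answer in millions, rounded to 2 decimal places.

About 6.25 million are unemployed in steady state.

Steady-state unemployment rate u* = s/(s+f) = 2.96/(2.96+56.4) = 0.049865.
Unemployed = u* × labor force = 0.049865 × 125.42 ≈ 6.25 million.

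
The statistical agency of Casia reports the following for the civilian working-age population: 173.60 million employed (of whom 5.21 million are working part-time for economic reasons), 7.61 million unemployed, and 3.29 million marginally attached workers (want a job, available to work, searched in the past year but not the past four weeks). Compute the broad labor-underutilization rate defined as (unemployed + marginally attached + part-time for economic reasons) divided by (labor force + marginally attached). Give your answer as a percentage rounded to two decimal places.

Labor force = 173.60 + 7.61 = 181.21 million.
Numerator = 7.61 + 3.29 + 5.21 = 16.11 million.
Denominator = 181.21 + 3.29 = 184.50 million.
Broad rate = 16.11 / 184.50 = 8.73%.

Broad underutilization rate ≈ 8.73%.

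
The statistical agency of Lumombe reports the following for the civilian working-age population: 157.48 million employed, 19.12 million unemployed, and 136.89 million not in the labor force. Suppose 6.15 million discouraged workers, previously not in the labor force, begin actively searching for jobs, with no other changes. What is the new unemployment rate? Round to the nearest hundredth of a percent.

Initially, labor force = 157.48 + 19.12 = 176.60 million, so u = 19.12/176.60 = 10.83%.
After the change, unemployed and labor force both rise by 6.15 → E = 157.48, U = 25.27, labor force = 182.75 million.
New unemployment rate = 25.27 / 182.75 = 13.83%.

New unemployment rate ≈ 13.83%.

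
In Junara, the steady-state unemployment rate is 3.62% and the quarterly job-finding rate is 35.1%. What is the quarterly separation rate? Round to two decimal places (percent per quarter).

From u* = s/(s+f): s = u·f/(1−u).
s = 0.0362 × 35.1 / (1 − 0.0362) = 1.2706 / 0.9638 ≈ 1.32% per quarter.

Separation rate ≈ 1.32% per quarter.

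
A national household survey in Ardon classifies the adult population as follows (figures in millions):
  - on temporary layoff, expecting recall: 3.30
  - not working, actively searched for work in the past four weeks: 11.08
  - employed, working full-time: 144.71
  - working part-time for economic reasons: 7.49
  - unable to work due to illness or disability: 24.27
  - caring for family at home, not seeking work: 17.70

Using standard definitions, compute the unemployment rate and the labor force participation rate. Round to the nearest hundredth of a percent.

Unemployment rate ≈ 8.63%; labor force participation rate ≈ 79.88%.

Employed = 144.71 + 7.49 = 152.20 million (anyone who worked, including part-time for economic reasons, counts as employed).
Unemployed = 3.30 + 11.08 = 14.38 million (jobless and actively searching, or on temporary layoff).
Labor force = 152.20 + 14.38 = 166.58 million.
Not in labor force = 24.27 + 17.70 = 41.97 million (those not working and not actively searching are outside the labor force).
Civilian working-age population = 166.58 + 41.97 = 208.55 million.
Unemployment rate = 14.38 / 166.58 = 8.63%.
Labor force participation rate = 166.58 / 208.55 = 79.88%.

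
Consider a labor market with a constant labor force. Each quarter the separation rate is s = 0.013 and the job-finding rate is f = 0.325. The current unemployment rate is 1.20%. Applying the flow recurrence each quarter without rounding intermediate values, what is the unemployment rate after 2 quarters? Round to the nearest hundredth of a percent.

Unemployment rate after two quarters ≈ 2.69%.

With a fixed labor force, u_{t+1} = u_t + s·(1−u_t) − f·u_t = u_t·(1−s−f) + s.
Here 1−s−f = 0.662 and s = 0.013.
u_1 = 0.012000 × 0.662 + 0.013 = 0.020944.
u_2 = 0.020944 × 0.662 + 0.013 = 0.026865.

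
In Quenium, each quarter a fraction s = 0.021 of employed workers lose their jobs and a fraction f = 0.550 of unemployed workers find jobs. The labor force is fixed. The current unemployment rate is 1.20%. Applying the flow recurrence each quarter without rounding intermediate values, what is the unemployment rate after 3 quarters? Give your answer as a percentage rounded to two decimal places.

With a fixed labor force, u_{t+1} = u_t + s·(1−u_t) − f·u_t = u_t·(1−s−f) + s.
Here 1−s−f = 0.429 and s = 0.021.
u_1 = 0.012000 × 0.429 + 0.021 = 0.026148.
u_2 = 0.026148 × 0.429 + 0.021 = 0.032217.
u_3 = 0.032217 × 0.429 + 0.021 = 0.034821.

Unemployment rate after three quarters ≈ 3.48%.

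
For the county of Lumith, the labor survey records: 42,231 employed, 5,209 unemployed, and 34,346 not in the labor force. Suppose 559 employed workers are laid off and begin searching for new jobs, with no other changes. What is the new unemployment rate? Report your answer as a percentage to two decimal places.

Initially, labor force = 42,231 + 5,209 = 47,440, so u = 5,209/47,440 = 10.98%.
After the change, employed falls and unemployed rises by 559; labor force unchanged → E = 41,672, U = 5,768, labor force = 47,440.
New unemployment rate = 5,768 / 47,440 = 12.16%.

New unemployment rate ≈ 12.16%.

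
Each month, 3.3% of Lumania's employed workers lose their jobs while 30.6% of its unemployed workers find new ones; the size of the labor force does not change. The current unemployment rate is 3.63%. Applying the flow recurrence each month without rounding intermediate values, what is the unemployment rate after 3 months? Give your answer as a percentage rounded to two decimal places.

With a fixed labor force, u_{t+1} = u_t + s·(1−u_t) − f·u_t = u_t·(1−s−f) + s.
Here 1−s−f = 0.661 and s = 0.033.
u_1 = 0.036300 × 0.661 + 0.033 = 0.056994.
u_2 = 0.056994 × 0.661 + 0.033 = 0.070673.
u_3 = 0.070673 × 0.661 + 0.033 = 0.079715.

Unemployment rate after three months ≈ 7.97%.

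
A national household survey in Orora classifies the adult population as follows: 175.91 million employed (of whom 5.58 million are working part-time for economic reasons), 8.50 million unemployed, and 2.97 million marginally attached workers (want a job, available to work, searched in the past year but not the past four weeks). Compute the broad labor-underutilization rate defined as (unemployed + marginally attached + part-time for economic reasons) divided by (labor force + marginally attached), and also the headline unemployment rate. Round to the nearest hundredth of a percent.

Labor force = 175.91 + 8.50 = 184.41 million.
Numerator = 8.50 + 2.97 + 5.58 = 17.05 million.
Denominator = 184.41 + 2.97 = 187.38 million.
Broad rate = 17.05 / 187.38 = 9.10%.
Headline unemployment rate = 8.50 / 184.41 = 4.61%.

Broad underutilization rate ≈ 9.10%; headline unemployment rate ≈ 4.61%.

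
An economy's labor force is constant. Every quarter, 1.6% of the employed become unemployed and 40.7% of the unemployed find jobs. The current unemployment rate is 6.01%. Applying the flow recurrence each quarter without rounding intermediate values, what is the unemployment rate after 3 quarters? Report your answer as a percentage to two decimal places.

Unemployment rate after three quarters ≈ 4.21%.

With a fixed labor force, u_{t+1} = u_t + s·(1−u_t) − f·u_t = u_t·(1−s−f) + s.
Here 1−s−f = 0.577 and s = 0.016.
u_1 = 0.060100 × 0.577 + 0.016 = 0.050678.
u_2 = 0.050678 × 0.577 + 0.016 = 0.045241.
u_3 = 0.045241 × 0.577 + 0.016 = 0.042104.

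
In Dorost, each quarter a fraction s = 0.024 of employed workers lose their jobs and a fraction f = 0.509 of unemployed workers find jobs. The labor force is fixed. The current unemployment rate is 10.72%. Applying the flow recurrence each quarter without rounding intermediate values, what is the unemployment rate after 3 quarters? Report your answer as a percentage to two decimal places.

With a fixed labor force, u_{t+1} = u_t + s·(1−u_t) − f·u_t = u_t·(1−s−f) + s.
Here 1−s−f = 0.467 and s = 0.024.
u_1 = 0.107200 × 0.467 + 0.024 = 0.074062.
u_2 = 0.074062 × 0.467 + 0.024 = 0.058587.
u_3 = 0.058587 × 0.467 + 0.024 = 0.051360.

Unemployment rate after three quarters ≈ 5.14%.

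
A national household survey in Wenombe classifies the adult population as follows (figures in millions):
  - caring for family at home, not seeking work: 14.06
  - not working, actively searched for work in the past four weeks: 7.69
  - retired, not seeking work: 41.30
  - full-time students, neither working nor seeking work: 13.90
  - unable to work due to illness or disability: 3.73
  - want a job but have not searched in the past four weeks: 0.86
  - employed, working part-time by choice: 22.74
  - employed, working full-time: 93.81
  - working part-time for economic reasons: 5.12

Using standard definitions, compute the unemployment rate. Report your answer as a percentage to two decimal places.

Unemployment rate ≈ 5.94%.

Employed = 22.74 + 93.81 + 5.12 = 121.67 million (anyone who worked, including part-time for economic reasons, counts as employed).
Unemployed = 7.69 million.
Labor force = 121.67 + 7.69 = 129.36 million.
Unemployment rate = 7.69 / 129.36 = 5.94%.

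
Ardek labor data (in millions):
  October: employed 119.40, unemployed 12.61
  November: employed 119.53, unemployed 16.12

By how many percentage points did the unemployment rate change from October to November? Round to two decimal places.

October: labor force = 119.40 + 12.61 = 132.01; u = 12.61/132.01 = 9.55%.
November: labor force = 119.53 + 16.12 = 135.65; u = 16.12/135.65 = 11.88%.
Change = 11.88% − 9.55% = +2.33 pp.

The unemployment rate changed by +2.33 percentage points.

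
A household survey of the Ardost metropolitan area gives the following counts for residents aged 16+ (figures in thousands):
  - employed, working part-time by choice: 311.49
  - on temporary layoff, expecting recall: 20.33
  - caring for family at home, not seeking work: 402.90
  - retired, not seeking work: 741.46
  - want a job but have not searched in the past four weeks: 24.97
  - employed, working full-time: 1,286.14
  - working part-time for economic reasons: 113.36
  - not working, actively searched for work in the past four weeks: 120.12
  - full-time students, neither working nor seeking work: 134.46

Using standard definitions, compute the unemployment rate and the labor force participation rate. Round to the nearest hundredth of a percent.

Employed = 311.49 + 1,286.14 + 113.36 = 1,710.99 thousand (anyone who worked, including part-time for economic reasons, counts as employed).
Unemployed = 20.33 + 120.12 = 140.45 thousand (jobless and actively searching, or on temporary layoff).
Labor force = 1,710.99 + 140.45 = 1,851.44 thousand.
Not in labor force = 402.90 + 741.46 + 24.97 + 134.46 = 1,303.79 thousand (those not working and not actively searching are outside the labor force — including those who want a job but have given up searching).
Civilian working-age population = 1,851.44 + 1,303.79 = 3,155.23 thousand.
Unemployment rate = 140.45 / 1,851.44 = 7.59%.
Labor force participation rate = 1,851.44 / 3,155.23 = 58.68%.

Unemployment rate ≈ 7.59%; labor force participation rate ≈ 58.68%.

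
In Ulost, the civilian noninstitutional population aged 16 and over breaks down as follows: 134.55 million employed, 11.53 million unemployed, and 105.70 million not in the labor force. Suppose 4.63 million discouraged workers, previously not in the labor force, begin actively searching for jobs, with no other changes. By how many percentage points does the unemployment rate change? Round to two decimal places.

The unemployment rate changes by +2.83 percentage points.

Initially, labor force = 134.55 + 11.53 = 146.08 million, so u = 11.53/146.08 = 7.89%.
After the change, unemployed and labor force both rise by 4.63 → E = 134.55, U = 16.16, labor force = 150.71 million.
New unemployment rate = 16.16 / 150.71 = 10.72%.
Change = 10.72% − 7.89% = +2.83 percentage points.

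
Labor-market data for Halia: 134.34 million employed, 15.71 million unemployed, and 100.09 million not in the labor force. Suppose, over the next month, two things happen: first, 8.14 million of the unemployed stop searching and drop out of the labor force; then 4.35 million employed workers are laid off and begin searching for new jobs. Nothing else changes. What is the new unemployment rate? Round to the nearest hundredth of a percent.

New unemployment rate ≈ 8.40%.

Initially, labor force = 134.34 + 15.71 = 150.05 million, so u = 15.71/150.05 = 10.47%.
After the first change, unemployed and labor force both fall by 8.14 → E = 134.34, U = 7.57, labor force = 141.91 million.
After the second change, employed falls and unemployed rises by 4.35; labor force unchanged → E = 129.99, U = 11.92, labor force = 141.91 million.
New unemployment rate = 11.92 / 141.91 = 8.40%.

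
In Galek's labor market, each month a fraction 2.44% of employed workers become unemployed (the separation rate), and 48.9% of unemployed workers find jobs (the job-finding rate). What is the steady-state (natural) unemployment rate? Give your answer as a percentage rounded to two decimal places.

Steady-state unemployment rate ≈ 4.75%.

At steady state the flows balance: s·E = f·U, so U/(E+U) = s/(s+f).
u* = 2.44 / (2.44 + 48.9) = 2.44 / 51.34 = 4.75%.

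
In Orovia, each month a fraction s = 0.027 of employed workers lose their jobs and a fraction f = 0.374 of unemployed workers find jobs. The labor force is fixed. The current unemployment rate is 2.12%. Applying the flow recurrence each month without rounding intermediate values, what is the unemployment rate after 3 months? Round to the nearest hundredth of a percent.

With a fixed labor force, u_{t+1} = u_t + s·(1−u_t) − f·u_t = u_t·(1−s−f) + s.
Here 1−s−f = 0.599 and s = 0.027.
u_1 = 0.021200 × 0.599 + 0.027 = 0.039699.
u_2 = 0.039699 × 0.599 + 0.027 = 0.050780.
u_3 = 0.050780 × 0.599 + 0.027 = 0.057417.

Unemployment rate after three months ≈ 5.74%.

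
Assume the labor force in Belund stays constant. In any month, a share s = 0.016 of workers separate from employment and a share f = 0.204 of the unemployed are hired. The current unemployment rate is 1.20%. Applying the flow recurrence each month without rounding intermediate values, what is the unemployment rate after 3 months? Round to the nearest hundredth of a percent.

With a fixed labor force, u_{t+1} = u_t + s·(1−u_t) − f·u_t = u_t·(1−s−f) + s.
Here 1−s−f = 0.780 and s = 0.016.
u_1 = 0.012000 × 0.780 + 0.016 = 0.025360.
u_2 = 0.025360 × 0.780 + 0.016 = 0.035781.
u_3 = 0.035781 × 0.780 + 0.016 = 0.043909.

Unemployment rate after three months ≈ 4.39%.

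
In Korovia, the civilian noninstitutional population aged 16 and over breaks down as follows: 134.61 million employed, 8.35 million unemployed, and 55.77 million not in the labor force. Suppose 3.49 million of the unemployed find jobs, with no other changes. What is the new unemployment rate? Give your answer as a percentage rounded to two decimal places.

New unemployment rate ≈ 3.40%.

Initially, labor force = 134.61 + 8.35 = 142.96 million, so u = 8.35/142.96 = 5.84%.
After the change, unemployed falls and employed rises by 3.49; labor force unchanged → E = 138.10, U = 4.86, labor force = 142.96 million.
New unemployment rate = 4.86 / 142.96 = 3.40%.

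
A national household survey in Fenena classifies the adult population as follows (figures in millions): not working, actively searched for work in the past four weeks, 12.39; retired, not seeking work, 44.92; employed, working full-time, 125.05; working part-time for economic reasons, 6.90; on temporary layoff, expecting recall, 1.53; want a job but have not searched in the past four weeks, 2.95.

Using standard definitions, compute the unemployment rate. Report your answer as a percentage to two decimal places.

Employed = 125.05 + 6.90 = 131.95 million (anyone who worked, including part-time for economic reasons, counts as employed).
Unemployed = 12.39 + 1.53 = 13.92 million (jobless and actively searching, or on temporary layoff).
Labor force = 131.95 + 13.92 = 145.87 million.
Unemployment rate = 13.92 / 145.87 = 9.54%.

Unemployment rate ≈ 9.54%.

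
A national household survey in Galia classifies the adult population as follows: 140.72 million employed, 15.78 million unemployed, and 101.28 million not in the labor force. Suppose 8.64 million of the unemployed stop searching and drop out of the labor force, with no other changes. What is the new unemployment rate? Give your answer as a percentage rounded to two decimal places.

New unemployment rate ≈ 4.83%.

Initially, labor force = 140.72 + 15.78 = 156.50 million, so u = 15.78/156.50 = 10.08%.
After the change, unemployed and labor force both fall by 8.64 → E = 140.72, U = 7.14, labor force = 147.86 million.
New unemployment rate = 7.14 / 147.86 = 4.83%.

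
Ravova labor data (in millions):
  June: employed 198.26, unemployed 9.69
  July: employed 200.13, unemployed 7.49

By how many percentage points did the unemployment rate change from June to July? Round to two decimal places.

June: labor force = 198.26 + 9.69 = 207.95; u = 9.69/207.95 = 4.66%.
July: labor force = 200.13 + 7.49 = 207.62; u = 7.49/207.62 = 3.61%.
Change = 3.61% − 4.66% = −1.05 pp.

The unemployment rate changed by −1.05 percentage points.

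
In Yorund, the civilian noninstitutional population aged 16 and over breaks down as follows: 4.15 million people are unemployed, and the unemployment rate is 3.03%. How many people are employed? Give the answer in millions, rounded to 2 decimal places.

Labor force = U / u = 4.15 / 0.0303 ≈ 136.96 million.
Employed = labor force − unemployed = 136.96 − 4.15 = 132.81 million.

About 132.81 million are employed.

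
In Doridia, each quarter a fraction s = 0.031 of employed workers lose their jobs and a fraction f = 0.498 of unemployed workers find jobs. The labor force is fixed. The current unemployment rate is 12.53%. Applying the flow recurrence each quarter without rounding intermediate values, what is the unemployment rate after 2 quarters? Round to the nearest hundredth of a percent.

With a fixed labor force, u_{t+1} = u_t + s·(1−u_t) − f·u_t = u_t·(1−s−f) + s.
Here 1−s−f = 0.471 and s = 0.031.
u_1 = 0.125300 × 0.471 + 0.031 = 0.090016.
u_2 = 0.090016 × 0.471 + 0.031 = 0.073398.

Unemployment rate after two quarters ≈ 7.34%.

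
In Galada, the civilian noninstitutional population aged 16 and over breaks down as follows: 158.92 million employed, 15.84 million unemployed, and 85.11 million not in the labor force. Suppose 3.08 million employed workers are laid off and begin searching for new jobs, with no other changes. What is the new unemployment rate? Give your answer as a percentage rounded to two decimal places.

Initially, labor force = 158.92 + 15.84 = 174.76 million, so u = 15.84/174.76 = 9.06%.
After the change, employed falls and unemployed rises by 3.08; labor force unchanged → E = 155.84, U = 18.92, labor force = 174.76 million.
New unemployment rate = 18.92 / 174.76 = 10.83%.

New unemployment rate ≈ 10.83%.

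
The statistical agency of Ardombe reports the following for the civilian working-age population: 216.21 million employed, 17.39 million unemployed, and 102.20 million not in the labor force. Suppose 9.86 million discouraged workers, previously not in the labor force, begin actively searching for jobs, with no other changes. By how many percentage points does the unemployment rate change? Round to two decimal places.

The unemployment rate changes by +3.75 percentage points.

Initially, labor force = 216.21 + 17.39 = 233.60 million, so u = 17.39/233.60 = 7.44%.
After the change, unemployed and labor force both rise by 9.86 → E = 216.21, U = 27.25, labor force = 243.46 million.
New unemployment rate = 27.25 / 243.46 = 11.19%.
Change = 11.19% − 7.44% = +3.75 percentage points.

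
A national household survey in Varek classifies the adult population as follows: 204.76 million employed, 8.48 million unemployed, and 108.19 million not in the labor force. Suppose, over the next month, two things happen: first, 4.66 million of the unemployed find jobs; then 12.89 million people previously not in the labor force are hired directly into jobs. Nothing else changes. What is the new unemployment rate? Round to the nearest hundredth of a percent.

Initially, labor force = 204.76 + 8.48 = 213.24 million, so u = 8.48/213.24 = 3.98%.
After the first change, unemployed falls and employed rises by 4.66; labor force unchanged → E = 209.42, U = 3.82, labor force = 213.24 million.
After the second change, employed and labor force both rise by 12.89; unemployed unchanged → E = 222.31, U = 3.82, labor force = 226.13 million.
New unemployment rate = 3.82 / 226.13 = 1.69%.

New unemployment rate ≈ 1.69%.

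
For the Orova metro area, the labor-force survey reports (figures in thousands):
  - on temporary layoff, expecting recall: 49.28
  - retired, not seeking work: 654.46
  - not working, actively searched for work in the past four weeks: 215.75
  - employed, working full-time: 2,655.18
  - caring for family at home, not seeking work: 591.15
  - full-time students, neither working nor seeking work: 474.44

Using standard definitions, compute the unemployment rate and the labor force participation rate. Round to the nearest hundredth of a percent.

Employed = 2,655.18 thousand.
Unemployed = 49.28 + 215.75 = 265.03 thousand (jobless and actively searching, or on temporary layoff).
Labor force = 2,655.18 + 265.03 = 2,920.21 thousand.
Not in labor force = 654.46 + 591.15 + 474.44 = 1,720.05 thousand (those not working and not actively searching are outside the labor force).
Civilian working-age population = 2,920.21 + 1,720.05 = 4,640.26 thousand.
Unemployment rate = 265.03 / 2,920.21 = 9.08%.
Labor force participation rate = 2,920.21 / 4,640.26 = 62.93%.

Unemployment rate ≈ 9.08%; labor force participation rate ≈ 62.93%.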